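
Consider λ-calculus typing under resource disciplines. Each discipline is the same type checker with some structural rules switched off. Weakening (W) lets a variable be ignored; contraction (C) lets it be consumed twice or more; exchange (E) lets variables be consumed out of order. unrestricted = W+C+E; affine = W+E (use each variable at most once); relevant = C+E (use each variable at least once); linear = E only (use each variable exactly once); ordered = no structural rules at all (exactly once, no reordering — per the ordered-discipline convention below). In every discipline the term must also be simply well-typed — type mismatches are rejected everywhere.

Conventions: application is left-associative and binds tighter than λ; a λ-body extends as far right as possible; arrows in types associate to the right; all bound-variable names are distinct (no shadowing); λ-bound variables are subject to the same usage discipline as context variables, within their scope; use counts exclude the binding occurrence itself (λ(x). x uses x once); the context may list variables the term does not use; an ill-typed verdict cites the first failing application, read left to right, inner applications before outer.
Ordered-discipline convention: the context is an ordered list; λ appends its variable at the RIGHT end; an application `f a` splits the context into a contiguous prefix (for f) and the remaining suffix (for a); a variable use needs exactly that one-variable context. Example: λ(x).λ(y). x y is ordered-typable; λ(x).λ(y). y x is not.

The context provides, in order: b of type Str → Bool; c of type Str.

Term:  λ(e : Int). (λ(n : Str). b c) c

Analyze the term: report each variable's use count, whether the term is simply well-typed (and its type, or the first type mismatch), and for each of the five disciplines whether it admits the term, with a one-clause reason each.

variable uses: b: 1; c: 2; e (bound): 0; n (bound): 0
uses in reading order: b, c, c
typing: the term checks, with type Int → Bool
ordered: ✗ — uses contraction: c ×2; e, n left unused
linear: ✗ — uses contraction: c ×2; e, n left unused
affine: ✗ — uses contraction: c ×2
relevant: ✗ — e, n left unused
unrestricted: ✓ — well-typed at Int → Bool; no restrictions here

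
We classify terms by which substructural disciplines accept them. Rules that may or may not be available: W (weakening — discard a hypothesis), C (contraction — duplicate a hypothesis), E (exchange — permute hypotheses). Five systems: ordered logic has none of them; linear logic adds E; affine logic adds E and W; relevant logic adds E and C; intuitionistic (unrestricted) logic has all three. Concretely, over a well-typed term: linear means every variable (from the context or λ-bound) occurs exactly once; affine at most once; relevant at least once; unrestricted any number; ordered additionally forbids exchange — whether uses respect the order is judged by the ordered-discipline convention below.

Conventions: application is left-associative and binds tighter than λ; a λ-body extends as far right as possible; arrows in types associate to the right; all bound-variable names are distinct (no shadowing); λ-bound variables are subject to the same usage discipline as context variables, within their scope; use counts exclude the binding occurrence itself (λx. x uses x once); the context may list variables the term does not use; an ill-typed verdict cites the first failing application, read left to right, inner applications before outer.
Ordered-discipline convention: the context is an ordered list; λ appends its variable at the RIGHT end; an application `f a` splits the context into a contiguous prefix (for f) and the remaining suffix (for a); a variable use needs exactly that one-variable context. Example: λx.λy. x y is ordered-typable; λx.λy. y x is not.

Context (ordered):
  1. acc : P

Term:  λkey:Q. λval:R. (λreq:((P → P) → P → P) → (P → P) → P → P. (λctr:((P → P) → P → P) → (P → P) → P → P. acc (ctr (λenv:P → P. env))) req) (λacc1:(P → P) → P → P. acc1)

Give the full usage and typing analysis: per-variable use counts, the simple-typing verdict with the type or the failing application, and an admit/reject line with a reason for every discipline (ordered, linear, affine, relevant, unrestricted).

variable uses: acc: 1×; key (bound): 0×; val (bound): 0×; req (bound): 1×; ctr (bound): 1×; env (bound): 1×; acc1 (bound): 1×
use order (left to right): acc, ctr, env, req, acc1
typing: ill-typed: non-arrow in function slot: P
ordered ✗ (the type mismatch rejects it)
linear ✗ (not simply typable)
affine ✗ (fails simple typing)
relevant ✗ (a type mismatch blocks all five)
unrestricted ✗ (the type mismatch rejects it)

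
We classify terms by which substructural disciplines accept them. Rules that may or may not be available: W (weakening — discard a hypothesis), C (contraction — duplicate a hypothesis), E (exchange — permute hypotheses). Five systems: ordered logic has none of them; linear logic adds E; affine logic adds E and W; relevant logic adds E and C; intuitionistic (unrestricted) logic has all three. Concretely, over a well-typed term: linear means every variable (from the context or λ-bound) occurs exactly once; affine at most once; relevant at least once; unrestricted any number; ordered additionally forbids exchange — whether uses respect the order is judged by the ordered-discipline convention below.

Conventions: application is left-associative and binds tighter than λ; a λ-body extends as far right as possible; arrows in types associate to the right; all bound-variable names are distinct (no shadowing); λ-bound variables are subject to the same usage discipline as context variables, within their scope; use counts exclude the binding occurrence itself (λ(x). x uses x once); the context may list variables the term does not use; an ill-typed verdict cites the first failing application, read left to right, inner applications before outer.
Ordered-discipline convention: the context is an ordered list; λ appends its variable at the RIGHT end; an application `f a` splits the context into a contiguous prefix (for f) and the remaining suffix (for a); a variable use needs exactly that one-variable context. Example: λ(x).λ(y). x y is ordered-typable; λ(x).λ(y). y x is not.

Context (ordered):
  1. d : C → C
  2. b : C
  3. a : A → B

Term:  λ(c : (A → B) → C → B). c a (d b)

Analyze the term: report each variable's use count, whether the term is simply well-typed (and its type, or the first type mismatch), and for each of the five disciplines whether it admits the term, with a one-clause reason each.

counts: d: 1, b: 1, a: 1, c (bound): 1
left-to-right use order: c, a, d, b
typing: well-typed — term : ((A → B) → C → B) → B
ordered ✗ (no contiguous prefix/suffix split fits c, a, d, b)
linear ✓ (single use per variable (d, b, a, c))
affine ✓ (d, b, a, c: no repeats, contraction unneeded)
relevant ✓ (at least one use each (d, b, a, c))
unrestricted ✓ (typability at ((A → B) → C → B) → B is all that's needed)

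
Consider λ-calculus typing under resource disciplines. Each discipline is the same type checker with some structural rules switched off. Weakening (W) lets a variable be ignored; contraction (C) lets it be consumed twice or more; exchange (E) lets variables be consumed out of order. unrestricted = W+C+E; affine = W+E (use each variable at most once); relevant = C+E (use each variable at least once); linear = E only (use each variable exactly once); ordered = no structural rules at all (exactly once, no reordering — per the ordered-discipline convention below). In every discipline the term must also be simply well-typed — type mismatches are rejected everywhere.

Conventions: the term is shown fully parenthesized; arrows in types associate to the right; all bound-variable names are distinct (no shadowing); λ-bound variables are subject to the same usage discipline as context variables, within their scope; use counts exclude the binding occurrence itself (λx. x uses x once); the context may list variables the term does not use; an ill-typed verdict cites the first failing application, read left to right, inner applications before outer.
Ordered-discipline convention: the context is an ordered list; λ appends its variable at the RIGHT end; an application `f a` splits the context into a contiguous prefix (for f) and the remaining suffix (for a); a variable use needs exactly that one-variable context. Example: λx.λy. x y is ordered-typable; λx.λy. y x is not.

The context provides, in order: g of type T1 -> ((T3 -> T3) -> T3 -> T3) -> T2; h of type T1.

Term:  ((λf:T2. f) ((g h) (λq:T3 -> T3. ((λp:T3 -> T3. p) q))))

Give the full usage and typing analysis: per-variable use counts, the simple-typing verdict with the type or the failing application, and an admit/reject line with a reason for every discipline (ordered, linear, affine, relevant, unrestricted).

use counts: g: 1×; h: 1×; f (λ-bound): 1×; q (λ-bound): 1×; p (λ-bound): 1×
uses in reading order: f, g, h, p, q
typing: the term checks, with type T2
ordered ✓ (one use each (g, h, f, q, p); ordered split holds)
linear ✓ (g, h, f, q, p: one use apiece)
affine ✓ (at most one use each (g, h, f, q, p))
relevant ✓ (none of g, h, f, q, p goes unused)
unrestricted ✓ (typability at T2 is all that's needed)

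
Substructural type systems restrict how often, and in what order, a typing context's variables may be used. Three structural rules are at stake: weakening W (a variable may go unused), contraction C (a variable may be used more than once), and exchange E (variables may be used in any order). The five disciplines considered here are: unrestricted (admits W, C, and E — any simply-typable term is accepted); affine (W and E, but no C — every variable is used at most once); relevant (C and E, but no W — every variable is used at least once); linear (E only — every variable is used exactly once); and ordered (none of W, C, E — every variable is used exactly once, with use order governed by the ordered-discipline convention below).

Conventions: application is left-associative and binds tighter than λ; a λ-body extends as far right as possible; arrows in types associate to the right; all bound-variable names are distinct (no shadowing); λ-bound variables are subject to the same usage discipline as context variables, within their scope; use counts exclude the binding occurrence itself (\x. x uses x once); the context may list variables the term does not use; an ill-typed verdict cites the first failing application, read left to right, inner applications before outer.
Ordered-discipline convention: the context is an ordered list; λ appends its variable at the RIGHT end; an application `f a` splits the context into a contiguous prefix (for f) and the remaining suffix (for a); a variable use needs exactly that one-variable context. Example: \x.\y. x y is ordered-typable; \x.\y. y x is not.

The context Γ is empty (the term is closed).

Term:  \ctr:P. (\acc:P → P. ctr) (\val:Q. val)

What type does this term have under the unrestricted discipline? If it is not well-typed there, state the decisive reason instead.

not well-typed under unrestricted — fails simple typing
counts: ctr (λ-bound)=1; acc (λ-bound)=0; val (λ-bound)=1
left-to-right use order: ctr, val
typing: ill-typed: an argument Q → Q mismatches the expected P → P
all disciplines: ordered ✗ | linear ✗ | affine ✗ | relevant ✗ | unrestricted ✗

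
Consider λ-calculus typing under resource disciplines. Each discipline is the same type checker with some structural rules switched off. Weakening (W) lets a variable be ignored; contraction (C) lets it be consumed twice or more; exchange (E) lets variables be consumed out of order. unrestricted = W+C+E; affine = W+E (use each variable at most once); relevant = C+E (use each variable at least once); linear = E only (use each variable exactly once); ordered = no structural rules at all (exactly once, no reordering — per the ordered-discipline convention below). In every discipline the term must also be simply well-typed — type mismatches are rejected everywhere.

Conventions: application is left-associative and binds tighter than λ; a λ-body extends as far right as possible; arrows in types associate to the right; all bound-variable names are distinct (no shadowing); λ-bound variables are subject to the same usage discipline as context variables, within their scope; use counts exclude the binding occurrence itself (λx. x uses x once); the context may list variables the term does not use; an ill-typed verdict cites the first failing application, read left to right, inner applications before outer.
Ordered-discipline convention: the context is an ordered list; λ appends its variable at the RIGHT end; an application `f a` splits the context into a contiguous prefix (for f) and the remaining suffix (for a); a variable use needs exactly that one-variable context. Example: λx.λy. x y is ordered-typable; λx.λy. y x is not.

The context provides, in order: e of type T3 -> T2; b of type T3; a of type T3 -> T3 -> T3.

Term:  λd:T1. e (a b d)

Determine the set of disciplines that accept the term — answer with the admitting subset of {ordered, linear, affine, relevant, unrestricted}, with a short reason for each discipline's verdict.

accepted by: none
counts: e: 1×, b: 1×, a: 1×, d (bound): 1×
order of uses: e, a, b, d
typing: ill-typed: an application expects T3 but receives T1
ordered: ✗, the type mismatch rejects it
linear: ✗, not simply typable
affine: ✗, fails simple typing
relevant: ✗, a type mismatch blocks all five
unrestricted: ✗, the type mismatch rejects it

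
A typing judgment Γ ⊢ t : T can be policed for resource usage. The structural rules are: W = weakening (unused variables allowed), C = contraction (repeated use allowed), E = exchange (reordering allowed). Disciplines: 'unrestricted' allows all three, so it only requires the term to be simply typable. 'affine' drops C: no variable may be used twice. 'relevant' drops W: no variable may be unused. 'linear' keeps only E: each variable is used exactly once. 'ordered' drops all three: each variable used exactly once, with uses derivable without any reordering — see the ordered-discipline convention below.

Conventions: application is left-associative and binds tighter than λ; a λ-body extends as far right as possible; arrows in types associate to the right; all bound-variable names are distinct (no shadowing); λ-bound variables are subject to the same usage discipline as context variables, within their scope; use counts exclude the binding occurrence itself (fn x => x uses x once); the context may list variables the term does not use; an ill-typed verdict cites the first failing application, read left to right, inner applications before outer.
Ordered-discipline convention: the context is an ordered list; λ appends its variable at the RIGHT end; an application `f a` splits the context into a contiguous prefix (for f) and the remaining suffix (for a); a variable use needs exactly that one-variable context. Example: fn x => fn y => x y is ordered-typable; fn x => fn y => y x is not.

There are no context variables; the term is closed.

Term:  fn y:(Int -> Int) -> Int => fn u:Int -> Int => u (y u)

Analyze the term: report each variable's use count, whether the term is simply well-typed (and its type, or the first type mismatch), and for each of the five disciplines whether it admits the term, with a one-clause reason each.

usage: y [bound]: 1, u [bound]: 2
uses in reading order: u, y, u
typing: well-typed — term : ((Int -> Int) -> Int) -> (Int -> Int) -> Int
ordered ✗ (repeated use of u ×2)
linear ✗ (repeated use of u ×2)
affine ✗ (repeated use of u ×2)
relevant ✓ (every one of y, u appears)
unrestricted ✓ (simply typable at ((Int -> Int) -> Int) -> (Int -> Int) -> Int; W, C, E all held)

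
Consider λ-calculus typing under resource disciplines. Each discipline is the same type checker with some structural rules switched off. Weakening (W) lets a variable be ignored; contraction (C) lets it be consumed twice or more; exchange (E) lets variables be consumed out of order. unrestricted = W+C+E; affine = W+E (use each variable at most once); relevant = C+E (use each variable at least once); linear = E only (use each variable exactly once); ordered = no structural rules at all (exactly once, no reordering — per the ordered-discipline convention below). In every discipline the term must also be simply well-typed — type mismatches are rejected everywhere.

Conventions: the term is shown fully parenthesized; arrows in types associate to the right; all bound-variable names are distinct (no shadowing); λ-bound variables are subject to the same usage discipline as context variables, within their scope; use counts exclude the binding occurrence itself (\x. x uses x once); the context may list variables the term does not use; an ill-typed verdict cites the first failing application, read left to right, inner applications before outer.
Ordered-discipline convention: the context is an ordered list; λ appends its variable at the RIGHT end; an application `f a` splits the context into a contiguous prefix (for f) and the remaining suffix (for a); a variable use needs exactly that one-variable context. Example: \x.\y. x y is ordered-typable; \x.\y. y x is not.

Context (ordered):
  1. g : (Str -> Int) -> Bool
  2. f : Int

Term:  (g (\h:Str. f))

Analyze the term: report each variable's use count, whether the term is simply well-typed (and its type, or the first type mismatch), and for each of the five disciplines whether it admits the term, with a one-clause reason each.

usage: g ×1; f ×1; h [bound] ×0
uses in reading order: g, f
typing: well-typed at Bool
ordered: ✗ — unused: h — weakening required
linear: ✗ — unused: h — weakening required
affine: ✓ — g, f, h: no repeats, contraction unneeded
relevant: ✗ — unused: h — weakening required
unrestricted: ✓ — type-checks (Bool) and nothing is barred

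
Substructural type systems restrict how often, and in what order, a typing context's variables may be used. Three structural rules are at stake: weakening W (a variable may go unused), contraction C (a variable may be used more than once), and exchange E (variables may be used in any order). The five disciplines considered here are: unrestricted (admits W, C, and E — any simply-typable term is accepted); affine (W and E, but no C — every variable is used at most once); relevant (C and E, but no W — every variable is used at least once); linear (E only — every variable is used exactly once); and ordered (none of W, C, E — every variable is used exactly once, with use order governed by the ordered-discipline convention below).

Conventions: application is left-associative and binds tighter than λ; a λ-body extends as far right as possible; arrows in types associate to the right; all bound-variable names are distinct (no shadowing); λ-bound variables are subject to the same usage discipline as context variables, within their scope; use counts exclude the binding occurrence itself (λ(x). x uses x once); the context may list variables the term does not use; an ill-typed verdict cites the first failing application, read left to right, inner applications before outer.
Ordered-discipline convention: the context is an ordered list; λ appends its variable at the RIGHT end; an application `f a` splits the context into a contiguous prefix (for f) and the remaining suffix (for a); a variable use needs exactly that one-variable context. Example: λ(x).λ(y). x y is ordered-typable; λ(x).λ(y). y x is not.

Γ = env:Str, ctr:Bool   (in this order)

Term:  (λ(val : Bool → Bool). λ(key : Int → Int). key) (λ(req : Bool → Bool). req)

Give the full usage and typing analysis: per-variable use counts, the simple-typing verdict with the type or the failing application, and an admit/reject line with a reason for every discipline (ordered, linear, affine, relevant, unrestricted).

variable uses: env: 0, ctr: 0, val (bound): 0, key (bound): 1, req (bound): 1
use order (left to right): key, req
typing: ill-typed: a function awaiting Bool → Bool gets (Bool → Bool) → Bool → Bool
ordered: ✗, not simply typable
linear: ✗, fails simple typing
affine: ✗, a type mismatch blocks all five
relevant: ✗, the type mismatch rejects it
unrestricted: ✗, not simply typable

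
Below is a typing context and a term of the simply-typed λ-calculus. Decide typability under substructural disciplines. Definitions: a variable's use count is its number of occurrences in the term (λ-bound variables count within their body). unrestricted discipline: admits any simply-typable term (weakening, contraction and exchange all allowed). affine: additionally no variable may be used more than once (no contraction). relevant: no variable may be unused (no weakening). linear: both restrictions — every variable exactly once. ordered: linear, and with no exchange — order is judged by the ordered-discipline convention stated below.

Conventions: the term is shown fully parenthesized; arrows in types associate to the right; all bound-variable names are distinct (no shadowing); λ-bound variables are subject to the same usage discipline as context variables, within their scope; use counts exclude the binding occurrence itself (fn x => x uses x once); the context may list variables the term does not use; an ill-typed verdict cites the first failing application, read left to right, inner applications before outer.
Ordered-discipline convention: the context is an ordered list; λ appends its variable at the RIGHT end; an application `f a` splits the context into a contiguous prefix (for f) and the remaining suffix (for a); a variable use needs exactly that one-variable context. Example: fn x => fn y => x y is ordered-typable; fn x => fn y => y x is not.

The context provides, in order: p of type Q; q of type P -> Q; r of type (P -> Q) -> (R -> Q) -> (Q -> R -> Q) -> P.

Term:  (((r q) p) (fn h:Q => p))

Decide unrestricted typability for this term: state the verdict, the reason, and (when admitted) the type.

no — not simply typable
variable uses: p: 2; q: 1; r: 1; h (bound): 0
order of uses: r, q, p, p
typing: ill-typed: argument of type Q where R -> Q is required
per-discipline verdicts: ordered ✗ · linear ✗ · affine ✗ · relevant ✗ · unrestricted ✗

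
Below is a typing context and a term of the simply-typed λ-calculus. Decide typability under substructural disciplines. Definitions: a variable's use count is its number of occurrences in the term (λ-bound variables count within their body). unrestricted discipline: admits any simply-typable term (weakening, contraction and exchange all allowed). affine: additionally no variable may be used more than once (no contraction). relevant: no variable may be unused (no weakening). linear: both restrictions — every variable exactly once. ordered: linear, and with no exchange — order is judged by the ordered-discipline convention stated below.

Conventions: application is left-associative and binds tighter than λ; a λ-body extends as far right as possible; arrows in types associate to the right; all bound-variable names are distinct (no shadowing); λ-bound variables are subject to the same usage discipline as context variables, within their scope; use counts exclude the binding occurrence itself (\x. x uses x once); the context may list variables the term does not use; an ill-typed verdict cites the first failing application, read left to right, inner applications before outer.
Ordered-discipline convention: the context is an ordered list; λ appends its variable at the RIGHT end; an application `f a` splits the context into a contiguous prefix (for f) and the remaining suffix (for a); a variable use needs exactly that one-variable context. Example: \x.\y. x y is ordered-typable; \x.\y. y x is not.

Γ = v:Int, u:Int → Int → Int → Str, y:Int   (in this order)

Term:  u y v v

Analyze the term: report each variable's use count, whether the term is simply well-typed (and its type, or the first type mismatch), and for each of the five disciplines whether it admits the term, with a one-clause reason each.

use counts: v: 2; u: 1; y: 1
order of uses: u, y, v, v
typing: well-typed at Str
ordered: ✗, needs contraction — v ×2
linear: ✗, needs contraction — v ×2
affine: ✗, needs contraction — v ×2
relevant: ✓, every one of v, u, y appears
unrestricted: ✓, typability at Str is all that's needed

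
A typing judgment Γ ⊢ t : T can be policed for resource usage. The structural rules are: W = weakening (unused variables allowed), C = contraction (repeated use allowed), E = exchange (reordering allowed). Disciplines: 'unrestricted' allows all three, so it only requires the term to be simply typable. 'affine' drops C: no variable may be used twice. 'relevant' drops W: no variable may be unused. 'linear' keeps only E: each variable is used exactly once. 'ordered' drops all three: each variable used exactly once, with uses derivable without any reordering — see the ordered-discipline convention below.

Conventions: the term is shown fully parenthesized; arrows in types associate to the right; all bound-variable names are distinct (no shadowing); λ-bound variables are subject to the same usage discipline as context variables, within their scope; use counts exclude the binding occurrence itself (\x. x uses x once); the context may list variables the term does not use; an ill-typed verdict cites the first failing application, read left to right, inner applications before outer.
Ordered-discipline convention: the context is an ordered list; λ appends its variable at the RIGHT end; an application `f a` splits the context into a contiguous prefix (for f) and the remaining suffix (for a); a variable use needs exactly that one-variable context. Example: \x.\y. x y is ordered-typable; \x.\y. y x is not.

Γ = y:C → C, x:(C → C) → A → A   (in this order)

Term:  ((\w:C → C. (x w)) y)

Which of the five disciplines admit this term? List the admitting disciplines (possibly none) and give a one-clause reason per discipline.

admitted by: linear, affine, relevant, unrestricted
variable uses: y: 1, x: 1, w (λ-bound): 1
order of uses: x, w, y
typing: well-typed — term : A → A
ordered: ✗ — needs exchange: uses follow x, w, y
linear: ✓ — each of y, x, w used exactly once
affine: ✓ — y, x, w: no repeats, contraction unneeded
relevant: ✓ — none of y, x, w goes unused
unrestricted: ✓ — type-checks (A → A) and nothing is barred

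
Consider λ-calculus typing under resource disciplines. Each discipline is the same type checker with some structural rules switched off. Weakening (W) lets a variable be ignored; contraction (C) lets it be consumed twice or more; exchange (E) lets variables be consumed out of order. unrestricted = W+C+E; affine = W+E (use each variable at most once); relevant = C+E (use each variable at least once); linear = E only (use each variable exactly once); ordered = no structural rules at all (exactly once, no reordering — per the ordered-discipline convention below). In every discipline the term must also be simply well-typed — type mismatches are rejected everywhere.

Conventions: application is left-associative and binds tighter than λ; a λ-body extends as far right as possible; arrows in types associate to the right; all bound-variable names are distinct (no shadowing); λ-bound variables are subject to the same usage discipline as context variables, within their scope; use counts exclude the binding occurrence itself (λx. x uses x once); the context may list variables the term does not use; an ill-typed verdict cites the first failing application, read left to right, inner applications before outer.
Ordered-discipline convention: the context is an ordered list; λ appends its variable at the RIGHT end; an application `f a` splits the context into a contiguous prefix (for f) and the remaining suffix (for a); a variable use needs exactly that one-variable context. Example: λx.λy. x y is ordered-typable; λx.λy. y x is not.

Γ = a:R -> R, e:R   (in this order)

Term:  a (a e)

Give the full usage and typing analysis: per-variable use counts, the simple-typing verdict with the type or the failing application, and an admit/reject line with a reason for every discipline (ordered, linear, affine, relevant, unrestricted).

use counts: a: 2×; e: 1×
order of uses: a, a, e
typing: well-typed at R
ordered ✗ (repeated use of a ×2)
linear ✗ (repeated use of a ×2)
affine ✗ (repeated use of a ×2)
relevant ✓ (none of a, e goes unused)
unrestricted ✓ (typability at R is all that's needed)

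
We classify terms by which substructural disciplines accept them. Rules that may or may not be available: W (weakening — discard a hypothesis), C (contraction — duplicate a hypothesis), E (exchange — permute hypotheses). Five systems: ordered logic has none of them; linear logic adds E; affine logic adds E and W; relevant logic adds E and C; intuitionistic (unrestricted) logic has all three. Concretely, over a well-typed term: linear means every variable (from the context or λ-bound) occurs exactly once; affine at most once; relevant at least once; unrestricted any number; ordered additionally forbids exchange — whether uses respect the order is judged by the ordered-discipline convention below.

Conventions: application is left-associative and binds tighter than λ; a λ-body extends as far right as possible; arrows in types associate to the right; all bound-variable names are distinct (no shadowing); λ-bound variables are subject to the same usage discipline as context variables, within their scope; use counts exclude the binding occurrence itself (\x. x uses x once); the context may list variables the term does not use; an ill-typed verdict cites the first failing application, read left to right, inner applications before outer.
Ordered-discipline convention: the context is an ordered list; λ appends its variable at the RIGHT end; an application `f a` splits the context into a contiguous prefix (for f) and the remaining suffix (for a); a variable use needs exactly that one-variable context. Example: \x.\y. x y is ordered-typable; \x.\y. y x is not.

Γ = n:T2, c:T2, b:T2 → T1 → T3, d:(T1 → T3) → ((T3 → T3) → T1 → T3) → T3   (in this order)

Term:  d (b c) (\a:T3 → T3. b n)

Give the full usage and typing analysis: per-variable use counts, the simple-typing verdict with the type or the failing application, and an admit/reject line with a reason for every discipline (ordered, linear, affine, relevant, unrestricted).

variable uses: n: 1×, c: 1×, b: 2×, d: 1×, a [bound]: 0×
left-to-right use order: d, b, c, b, n
typing: well-typed — term : T3
ordered: ✗, b ×2 used more than once (contraction); unused: a — weakening required
linear: ✗, b ×2 used more than once (contraction); unused: a — weakening required
affine: ✗, b ×2 used more than once (contraction)
relevant: ✗, unused: a — weakening required
unrestricted: ✓, typability at T3 is all that's needed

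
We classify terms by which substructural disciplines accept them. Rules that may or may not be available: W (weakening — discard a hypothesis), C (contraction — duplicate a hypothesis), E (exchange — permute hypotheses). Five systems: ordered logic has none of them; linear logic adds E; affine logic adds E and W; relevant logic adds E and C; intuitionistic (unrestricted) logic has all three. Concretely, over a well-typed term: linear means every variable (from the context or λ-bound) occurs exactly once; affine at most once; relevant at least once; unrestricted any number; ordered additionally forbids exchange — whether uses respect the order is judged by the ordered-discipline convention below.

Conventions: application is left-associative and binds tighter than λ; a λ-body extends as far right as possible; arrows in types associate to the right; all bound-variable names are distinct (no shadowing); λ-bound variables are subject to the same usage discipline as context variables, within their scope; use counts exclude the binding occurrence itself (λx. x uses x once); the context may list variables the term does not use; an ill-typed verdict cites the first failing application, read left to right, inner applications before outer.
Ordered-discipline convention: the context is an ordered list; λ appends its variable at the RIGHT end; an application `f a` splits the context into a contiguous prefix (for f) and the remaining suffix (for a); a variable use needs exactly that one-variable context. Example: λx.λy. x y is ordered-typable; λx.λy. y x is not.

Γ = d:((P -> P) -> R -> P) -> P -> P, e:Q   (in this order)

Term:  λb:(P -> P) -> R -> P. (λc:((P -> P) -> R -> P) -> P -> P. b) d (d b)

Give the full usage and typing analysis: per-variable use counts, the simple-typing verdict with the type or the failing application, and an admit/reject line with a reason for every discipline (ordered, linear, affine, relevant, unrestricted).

variable uses: d ×2; e ×0; b (bound) ×2; c (bound) ×0
uses in reading order: b, d, d, b
typing: ✓ — ((P -> P) -> R -> P) -> R -> P
ordered: ✗, uses contraction: d ×2, b ×2; unused: e, c — weakening required
linear: ✗, uses contraction: d ×2, b ×2; unused: e, c — weakening required
affine: ✗, uses contraction: d ×2, b ×2
relevant: ✗, unused: e, c — weakening required
unrestricted: ✓, typability at ((P -> P) -> R -> P) -> R -> P is all that's needed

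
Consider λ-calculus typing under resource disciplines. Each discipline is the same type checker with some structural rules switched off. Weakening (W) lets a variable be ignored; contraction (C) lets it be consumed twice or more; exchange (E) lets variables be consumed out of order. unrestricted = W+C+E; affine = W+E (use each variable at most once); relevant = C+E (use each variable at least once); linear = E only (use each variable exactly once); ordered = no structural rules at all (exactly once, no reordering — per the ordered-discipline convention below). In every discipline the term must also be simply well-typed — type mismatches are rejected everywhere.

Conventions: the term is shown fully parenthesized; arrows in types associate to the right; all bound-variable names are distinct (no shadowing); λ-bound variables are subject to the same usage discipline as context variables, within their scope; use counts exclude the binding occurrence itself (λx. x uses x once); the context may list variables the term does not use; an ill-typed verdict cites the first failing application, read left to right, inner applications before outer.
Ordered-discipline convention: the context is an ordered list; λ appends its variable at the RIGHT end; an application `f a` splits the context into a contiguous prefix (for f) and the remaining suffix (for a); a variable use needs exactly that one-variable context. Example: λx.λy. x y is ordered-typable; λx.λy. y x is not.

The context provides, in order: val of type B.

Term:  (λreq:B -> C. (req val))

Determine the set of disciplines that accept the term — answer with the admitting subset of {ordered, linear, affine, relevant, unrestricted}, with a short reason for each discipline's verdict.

accepted by: linear, affine, relevant, unrestricted
variable uses: val=1; req [bound]=1
use order (left to right): req, val
typing: well-typed — term : (B -> C) -> C
ordered: ✗, use order req, val needs exchange
linear: ✓, val, req: one use apiece
affine: ✓, no duplicate uses among val, req
relevant: ✓, at least one use each (val, req)
unrestricted: ✓, well-typed at (B -> C) -> C; no restrictions here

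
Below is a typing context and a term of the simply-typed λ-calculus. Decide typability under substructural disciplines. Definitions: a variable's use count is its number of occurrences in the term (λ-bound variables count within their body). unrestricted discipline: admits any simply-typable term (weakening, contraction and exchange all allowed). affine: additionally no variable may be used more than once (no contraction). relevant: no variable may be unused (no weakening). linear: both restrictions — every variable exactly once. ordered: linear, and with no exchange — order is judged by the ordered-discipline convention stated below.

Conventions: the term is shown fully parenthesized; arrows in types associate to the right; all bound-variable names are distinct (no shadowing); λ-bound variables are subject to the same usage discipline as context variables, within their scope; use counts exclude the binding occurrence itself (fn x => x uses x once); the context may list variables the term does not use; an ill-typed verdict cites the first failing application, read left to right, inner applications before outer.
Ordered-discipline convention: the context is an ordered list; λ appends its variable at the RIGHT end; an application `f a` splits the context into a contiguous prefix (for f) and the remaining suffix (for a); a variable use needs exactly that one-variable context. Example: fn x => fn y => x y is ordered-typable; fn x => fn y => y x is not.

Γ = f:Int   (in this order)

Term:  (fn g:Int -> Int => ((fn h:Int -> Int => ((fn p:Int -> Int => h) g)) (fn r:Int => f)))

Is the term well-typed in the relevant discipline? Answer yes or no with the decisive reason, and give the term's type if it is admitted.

no — needs weakening: p, r unused
variable uses: f: 1×; g [bound]: 1×; h [bound]: 1×; p [bound]: 0×; r [bound]: 0×
order of uses: h, g, f
typing: well-typed at (Int -> Int) -> Int -> Int
per-discipline verdicts: ordered ✗; linear ✗; affine ✓; relevant ✗; unrestricted ✓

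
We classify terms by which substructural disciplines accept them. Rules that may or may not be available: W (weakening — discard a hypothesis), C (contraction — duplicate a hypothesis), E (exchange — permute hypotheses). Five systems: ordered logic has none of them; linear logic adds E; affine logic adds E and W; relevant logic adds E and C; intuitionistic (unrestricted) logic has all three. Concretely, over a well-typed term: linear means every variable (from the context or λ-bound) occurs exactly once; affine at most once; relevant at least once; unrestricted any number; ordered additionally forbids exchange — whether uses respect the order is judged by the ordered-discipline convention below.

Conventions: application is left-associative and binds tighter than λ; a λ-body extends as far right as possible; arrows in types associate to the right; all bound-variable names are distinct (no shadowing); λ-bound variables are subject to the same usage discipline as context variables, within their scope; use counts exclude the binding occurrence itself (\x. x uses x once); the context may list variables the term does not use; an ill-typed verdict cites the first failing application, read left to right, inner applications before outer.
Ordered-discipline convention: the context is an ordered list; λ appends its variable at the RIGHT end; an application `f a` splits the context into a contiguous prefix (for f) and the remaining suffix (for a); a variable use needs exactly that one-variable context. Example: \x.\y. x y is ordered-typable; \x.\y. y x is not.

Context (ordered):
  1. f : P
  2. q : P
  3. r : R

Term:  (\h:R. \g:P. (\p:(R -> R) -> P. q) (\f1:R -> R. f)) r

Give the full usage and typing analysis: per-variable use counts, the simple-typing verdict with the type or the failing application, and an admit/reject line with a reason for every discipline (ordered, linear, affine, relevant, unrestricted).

use counts: f ×1; q ×1; r ×1; h (bound) ×0; g (bound) ×0; p (bound) ×0; f1 (bound) ×0
uses in reading order: q, f, r
typing: ✓ — P -> P
ordered: ✗, unused: h, g, p, f1 — weakening required
linear: ✗, unused: h, g, p, f1 — weakening required
affine: ✓, none of f, q, r, h, g, p, f1 used more than once
relevant: ✗, unused: h, g, p, f1 — weakening required
unrestricted: ✓, typability at P -> P is all that's needed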